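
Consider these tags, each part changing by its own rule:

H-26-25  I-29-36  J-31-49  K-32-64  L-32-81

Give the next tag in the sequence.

M-31-100

Letter — letters move forward 1 place in the alphabet: H, I, J, K, L → M.
Second component goes 26, 29, 31, 32, 32 → 31 (differences are 3, 2, 1, … (decreasing by 1 each time)).
Third component: perfect squares: 5², 6², 7², …, so 25, 36, 49, 64, 81 → 100.
Combining the parts gives M-31-100.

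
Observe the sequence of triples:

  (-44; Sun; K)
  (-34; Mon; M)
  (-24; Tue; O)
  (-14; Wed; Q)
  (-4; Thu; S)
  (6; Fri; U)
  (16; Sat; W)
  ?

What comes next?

(26; Sun; Y)

For the first component, +10 each step: -44, -34, -24, -14, -4, 6, 16 → 26.
Day: runs through the weekdays Mon→Sun, so Sun, Mon, Tue, Wed, Thu, Fri, Sat → Sun.
Letter goes K, M, O, Q, S, U, W → Y (letters move forward 2 places in the alphabet).
Putting it together: (26; Sun; Y).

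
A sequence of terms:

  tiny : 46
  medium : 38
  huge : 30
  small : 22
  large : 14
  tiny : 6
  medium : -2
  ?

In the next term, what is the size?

huge

Size — repeats tiny → medium → huge → small → large: tiny, medium, huge, small, large, tiny, medium → huge.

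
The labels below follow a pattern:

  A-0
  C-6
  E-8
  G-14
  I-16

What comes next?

Letter — letters move forward 2 places in the alphabet: A, C, E, G, I → K.
Second component — alternating steps +6, +2, +6, +2, …: 0, 6, 8, 14, 16 → 22.
Combining the parts gives K-22.

K-22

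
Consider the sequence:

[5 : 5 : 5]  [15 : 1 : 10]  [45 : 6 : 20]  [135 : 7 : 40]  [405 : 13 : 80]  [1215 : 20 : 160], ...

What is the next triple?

First coordinate — ×3 each step: 5, 15, 45, 135, 405, 1215 → 3645.
Second coordinate: each term is the sum of the two before it, so 5, 1, 6, 7, 13, 20 → 33.
For the third coordinate, ×2 each step: 5, 10, 20, 40, 80, 160 → 320.
So the next triple is [3645 : 33 : 320].

[3645 : 33 : 320]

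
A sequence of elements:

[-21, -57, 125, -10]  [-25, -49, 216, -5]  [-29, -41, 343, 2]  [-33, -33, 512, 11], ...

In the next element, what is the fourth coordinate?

First coordinate: −4 each step; -21, -25, -29, -33 → -37.
Second coordinate goes -57, -49, -41, -33 → -25 (+8 each step).
Third coordinate: 125, 216, 343, 512 → 729 (perfect cubes: 5³, 6³, 7³, …).
Fourth coordinate: differences are 5, 7, 9, … (increasing by 2 each time); -10, -5, 2, 11 → 22.

22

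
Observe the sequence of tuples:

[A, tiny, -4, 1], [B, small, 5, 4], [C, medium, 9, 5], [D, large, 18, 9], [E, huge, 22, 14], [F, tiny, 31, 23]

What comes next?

For the letter, letters move forward 1 place in the alphabet: A, B, C, D, E, F → G.
Size — repeats tiny → small → medium → large → huge: tiny, small, medium, large, huge, tiny → small.
Third slot goes -4, 5, 9, 18, 22, 31 → 35 (alternating steps +9, +4, +9, +4, …).
Fourth slot: each term is the sum of the two before it, so 1, 4, 5, 9, 14, 23 → 37.
So the next tuple is [G, small, 35, 37].

[G, small, 35, 37]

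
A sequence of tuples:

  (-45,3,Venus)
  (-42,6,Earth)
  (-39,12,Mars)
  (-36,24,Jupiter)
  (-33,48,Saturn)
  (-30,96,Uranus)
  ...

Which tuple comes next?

First coordinate: +3 each step, so -45, -42, -39, -36, -33, -30 → -27.
Second coordinate goes 3, 6, 12, 24, 48, 96 → 192 (×2 each step).
Planet: runs through the planets Mercury→Neptune; Venus, Earth, Mars, Jupiter, Saturn, Uranus → Neptune.
Putting it together: (-27,192,Neptune).

(-27,192,Neptune)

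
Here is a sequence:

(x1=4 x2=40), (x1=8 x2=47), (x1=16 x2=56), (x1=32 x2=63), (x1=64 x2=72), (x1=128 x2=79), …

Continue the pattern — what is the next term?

X1: 4, 8, 16, 32, 64, 128 → 256 (×2 each step).
X2: alternating steps +7, +9, +7, +9, …; 40, 47, 56, 63, 72, 79 → 88.
So the next term is (x1=256 x2=88).

(x1=256 x2=88)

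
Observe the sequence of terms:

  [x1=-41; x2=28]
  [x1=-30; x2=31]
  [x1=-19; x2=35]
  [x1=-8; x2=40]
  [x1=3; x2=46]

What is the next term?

[x1=14; x2=53]

X1 — +11 each step: -41, -30, -19, -8, 3 → 14.
X2: 28, 31, 35, 40, 46 → 53 (differences are 3, 4, 5, … (increasing by 1 each time)).
Combining the parts gives [x1=14; x2=53].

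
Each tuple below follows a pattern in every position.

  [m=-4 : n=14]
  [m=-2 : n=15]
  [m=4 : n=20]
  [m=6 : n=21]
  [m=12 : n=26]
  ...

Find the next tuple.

[m=14 : n=27]

M — alternating steps +2, +6, +2, +6, …: -4, -2, 4, 6, 12 → 14.
N goes 14, 15, 20, 21, 26 → 27 (alternating steps +1, +5, +1, +5, …).
Putting it together: [m=14 : n=27].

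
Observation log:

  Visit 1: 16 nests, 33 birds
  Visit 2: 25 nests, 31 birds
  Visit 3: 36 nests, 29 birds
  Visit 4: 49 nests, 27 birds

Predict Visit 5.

Nests: perfect squares: 4², 5², 6², …; 16, 25, 36, 49 → 64.
Birds: −2 each step; 33, 31, 29, 27 → 25.
Putting it together: 64 nests, 25 birds.

64 nests, 25 birds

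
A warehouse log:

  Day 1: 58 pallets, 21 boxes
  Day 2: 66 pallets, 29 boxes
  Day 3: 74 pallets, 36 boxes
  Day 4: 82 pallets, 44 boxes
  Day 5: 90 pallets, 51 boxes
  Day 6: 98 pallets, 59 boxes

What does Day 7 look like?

Pallets: +8 each step; 58, 66, 74, 82, 90, 98 → 106.
Boxes: alternating steps +8, +7, +8, +7, …; 21, 29, 36, 44, 51, 59 → 66.
Putting it together: 106 pallets, 66 boxes.

106 pallets, 66 boxes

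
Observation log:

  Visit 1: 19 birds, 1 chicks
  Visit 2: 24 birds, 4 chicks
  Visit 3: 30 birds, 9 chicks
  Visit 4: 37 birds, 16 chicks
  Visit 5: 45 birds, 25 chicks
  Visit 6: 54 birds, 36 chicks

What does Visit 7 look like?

Birds: 19, 24, 30, 37, 45, 54 → 64 (differences are 5, 6, 7, … (increasing by 1 each time)).
Chicks — perfect squares: 1², 2², 3², …: 1, 4, 9, 16, 25, 36 → 49.
Combining the parts gives 64 birds, 49 chicks.

64 birds, 49 chicks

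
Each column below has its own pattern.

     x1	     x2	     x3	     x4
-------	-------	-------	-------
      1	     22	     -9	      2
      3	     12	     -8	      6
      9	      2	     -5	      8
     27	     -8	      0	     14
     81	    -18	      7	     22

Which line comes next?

243  -28  16  36

Column x1: 1, 3, 9, 27, 81 → 243 (×3 each step).
Column x2: −10 each step, so 22, 12, 2, -8, -18 → -28.
Column x3: differences are 1, 3, 5, … (increasing by 2 each time); -9, -8, -5, 0, 7 → 16.
Column x4: each term is the sum of the two before it; 2, 6, 8, 14, 22 → 36.
Combining the parts gives 243  -28  16  36.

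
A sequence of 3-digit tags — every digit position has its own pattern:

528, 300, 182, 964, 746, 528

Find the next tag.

First digit: −2 each step, mod 10; 5, 3, 1, 9, 7, 5 → 3.
Second digit: 2, 0, 8, 6, 4, 2 → 0 (−2 each step, mod 10).
Third digit: 8, 0, 2, 4, 6, 8 → 0 (+2 each step, mod 10).
Combining the parts gives 300.

300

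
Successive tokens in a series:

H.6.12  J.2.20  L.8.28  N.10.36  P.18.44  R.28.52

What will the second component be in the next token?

46

Second component goes 6, 2, 8, 10, 18, 28 → 46 (each term is the sum of the two before it).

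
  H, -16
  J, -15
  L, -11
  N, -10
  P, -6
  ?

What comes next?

Letter: H, J, L, N, P → R (letters move forward 2 places in the alphabet).
Second slot: -16, -15, -11, -10, -6 → -5 (alternating steps +1, +4, +1, +4, …).
Putting it together: R, -5.

R, -5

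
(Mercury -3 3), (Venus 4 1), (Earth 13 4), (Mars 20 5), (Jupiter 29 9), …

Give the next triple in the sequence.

Planet: Mercury, Venus, Earth, Mars, Jupiter → Saturn (runs through the planets Mercury→Neptune).
For the second part, alternating steps +7, +9, +7, +9, …: -3, 4, 13, 20, 29 → 36.
Third part goes 3, 1, 4, 5, 9 → 14 (each term is the sum of the two before it).
So the next triple is (Saturn 36 14).

(Saturn 36 14)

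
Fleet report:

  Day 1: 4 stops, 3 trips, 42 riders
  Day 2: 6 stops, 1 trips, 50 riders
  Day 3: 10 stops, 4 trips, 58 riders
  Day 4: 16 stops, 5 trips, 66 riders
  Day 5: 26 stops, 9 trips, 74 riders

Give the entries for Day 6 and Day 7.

For the stops, each term is the sum of the two before it: 4, 6, 10, 16, 26 → 42 → 68.
For the trips, each term is the sum of the two before it: 3, 1, 4, 5, 9 → 14 → 23.
Riders: +8 each step, so 42, 50, 58, 66, 74 → 82 → 90.
So the next two records are 42 stops, 14 trips, 82 riders and 68 stops, 23 trips, 90 riders.

42 stops, 14 trips, 82 riders; 68 stops, 23 trips, 90 riders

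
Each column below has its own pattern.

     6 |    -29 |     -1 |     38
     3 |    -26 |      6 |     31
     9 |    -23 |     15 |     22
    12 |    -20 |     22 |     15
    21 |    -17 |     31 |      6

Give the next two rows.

For the first component, each term is the sum of the two before it: 6, 3, 9, 12, 21 → 33 → 54.
Second component: -29, -26, -23, -20, -17 → -14 → -11 (+3 each step).
For the third component, alternating steps +7, +9, +7, +9, …: -1, 6, 15, 22, 31 → 38 → 47.
For the fourth component, together with the third component always sums to 37: 38, 31, 22, 15, 6 → -1 → -10.
Putting the parts together: 33  -14  38  -1 and then 54  -11  47  -10.

33  -14  38  -1; 54  -11  47  -10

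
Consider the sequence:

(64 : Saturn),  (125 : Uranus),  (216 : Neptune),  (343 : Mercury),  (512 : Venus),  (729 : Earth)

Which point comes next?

First coordinate: perfect cubes: 4³, 5³, 6³, …; 64, 125, 216, 343, 512, 729 → 1000.
Planet: runs through the planets Mercury→Neptune, so Saturn, Uranus, Neptune, Mercury, Venus, Earth → Mars.
Combining the parts gives (1000 : Mars).

(1000 : Mars)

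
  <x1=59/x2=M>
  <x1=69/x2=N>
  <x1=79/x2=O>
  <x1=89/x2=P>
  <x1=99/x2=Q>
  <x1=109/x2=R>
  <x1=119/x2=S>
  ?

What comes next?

<x1=129/x2=T>

For the x1, +10 each step: 59, 69, 79, 89, 99, 109, 119 → 129.
X2: M, N, O, P, Q, R, S → T (letters move forward 1 place in the alphabet).
Putting it together: <x1=129/x2=T>.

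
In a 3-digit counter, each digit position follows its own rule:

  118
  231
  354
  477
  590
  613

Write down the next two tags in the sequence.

736, 859

First digit — +1 each step, mod 10: 1, 2, 3, 4, 5, 6 → 7 → 8.
Second digit: +2 each step, mod 10; 1, 3, 5, 7, 9, 1 → 3 → 5.
Third digit — +3 each step, mod 10: 8, 1, 4, 7, 0, 3 → 6 → 9.
Putting the parts together: 736 and then 859.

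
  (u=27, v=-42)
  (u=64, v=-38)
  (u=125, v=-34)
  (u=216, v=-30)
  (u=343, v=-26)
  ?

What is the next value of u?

U: perfect cubes: 3³, 4³, 5³, …, so 27, 64, 125, 216, 343 → 512.
V: -42, -38, -34, -30, -26 → -22 (+4 each step).

512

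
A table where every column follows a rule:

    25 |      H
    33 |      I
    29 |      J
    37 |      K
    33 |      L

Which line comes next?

41  M

First component: 25, 33, 29, 37, 33 → 41 (alternating steps +8, −4, +8, −4, …).
Letter: H, I, J, K, L → M (letters move forward 1 place in the alphabet).
Combining the parts gives 41  M.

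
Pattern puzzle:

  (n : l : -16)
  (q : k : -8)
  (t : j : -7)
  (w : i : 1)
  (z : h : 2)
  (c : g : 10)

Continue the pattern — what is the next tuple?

For the first letter, letters move forward 3 places in the alphabet, wrapping Z→A: n, q, t, w, z, c → f.
Second letter: letters move back 1 place in the alphabet; l, k, j, i, h, g → f.
For the third value, alternating steps +8, +1, +8, +1, …: -16, -8, -7, 1, 2, 10 → 11.
Combining the parts gives (f : f : 11).

(f : f : 11)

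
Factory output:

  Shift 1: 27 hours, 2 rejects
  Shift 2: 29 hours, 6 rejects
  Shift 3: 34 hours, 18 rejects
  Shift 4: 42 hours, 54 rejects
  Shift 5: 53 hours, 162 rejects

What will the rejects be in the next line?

486

For the hours, differences are 2, 5, 8, … (increasing by 3 each time): 27, 29, 34, 42, 53 → 67.
Rejects — ×3 each step: 2, 6, 18, 54, 162 → 486.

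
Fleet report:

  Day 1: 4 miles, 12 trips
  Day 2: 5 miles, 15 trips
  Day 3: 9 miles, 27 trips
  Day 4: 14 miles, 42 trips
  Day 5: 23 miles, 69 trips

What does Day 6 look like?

37 miles, 111 trips

Miles — each term is the sum of the two before it: 4, 5, 9, 14, 23 → 37.
Trips — always 3 × the miles: 12, 15, 27, 42, 69 → 111.
Putting it together: 37 miles, 111 trips.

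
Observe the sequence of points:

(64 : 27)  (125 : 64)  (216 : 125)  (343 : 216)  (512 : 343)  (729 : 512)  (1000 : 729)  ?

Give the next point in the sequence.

(1331 : 1000)

First entry: 64, 125, 216, 343, 512, 729, 1000 → 1331 (perfect cubes: 4³, 5³, 6³, …).
Second entry goes 27, 64, 125, 216, 343, 512, 729 → 1000 (perfect cubes: 3³, 4³, 5³, …).
So the next point is (1331 : 1000).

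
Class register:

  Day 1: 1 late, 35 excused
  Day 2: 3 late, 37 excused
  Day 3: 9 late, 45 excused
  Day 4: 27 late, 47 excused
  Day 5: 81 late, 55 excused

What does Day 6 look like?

Late — ×3 each step: 1, 3, 9, 27, 81 → 243.
For the excused, alternating steps +2, +8, +2, +8, …: 35, 37, 45, 47, 55 → 57.
So the next record is 243 late, 57 excused.

243 late, 57 excused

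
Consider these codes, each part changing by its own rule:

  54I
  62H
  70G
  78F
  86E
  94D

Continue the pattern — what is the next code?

102C

First component goes 54, 62, 70, 78, 86, 94 → 102 (+8 each step).
Letter — letters move back 1 place in the alphabet: I, H, G, F, E, D → C.
Putting it together: 102C.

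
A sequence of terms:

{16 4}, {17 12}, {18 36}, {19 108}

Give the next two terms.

First part: 16, 17, 18, 19 → 20 → 21 (+1 each step).
Second part — ×3 each step: 4, 12, 36, 108 → 324 → 972.
So the next two terms are {20 324} and {21 972}.

{20 324}, {21 972}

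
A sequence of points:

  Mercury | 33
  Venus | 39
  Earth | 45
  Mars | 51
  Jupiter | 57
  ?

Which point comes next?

Saturn | 63

Planet: runs through the planets Mercury→Neptune, so Mercury, Venus, Earth, Mars, Jupiter → Saturn.
Second entry: +6 each step, so 33, 39, 45, 51, 57 → 63.
Putting it together: Saturn | 63.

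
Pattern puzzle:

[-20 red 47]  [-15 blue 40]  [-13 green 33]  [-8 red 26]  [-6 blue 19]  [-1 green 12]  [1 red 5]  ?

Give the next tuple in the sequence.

[6 blue -2]

For the first component, alternating steps +5, +2, +5, +2, …: -20, -15, -13, -8, -6, -1, 1 → 6.
Colour: red, blue, green, red, blue, green, red → blue (repeats red → blue → green).
Third component: 47, 40, 33, 26, 19, 12, 5 → -2 (−7 each step).
Putting it together: [6 blue -2].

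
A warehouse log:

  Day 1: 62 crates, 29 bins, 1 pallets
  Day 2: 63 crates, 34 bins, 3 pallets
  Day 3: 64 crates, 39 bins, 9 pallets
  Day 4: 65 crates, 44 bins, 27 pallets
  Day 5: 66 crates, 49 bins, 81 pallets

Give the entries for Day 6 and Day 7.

Crates: +1 each step, so 62, 63, 64, 65, 66 → 67 → 68.
For the bins, +5 each step: 29, 34, 39, 44, 49 → 54 → 59.
Pallets: 1, 3, 9, 27, 81 → 243 → 729 (×3 each step).
Putting the parts together: 67 crates, 54 bins, 243 pallets and then 68 crates, 59 bins, 729 pallets.

67 crates, 54 bins, 243 pallets; 68 crates, 59 bins, 729 pallets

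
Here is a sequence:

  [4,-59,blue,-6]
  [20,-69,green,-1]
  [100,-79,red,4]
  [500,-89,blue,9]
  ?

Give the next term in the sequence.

First slot goes 4, 20, 100, 500 → 2500 (×5 each step).
For the second slot, −10 each step: -59, -69, -79, -89 → -99.
Colour: blue, green, red, blue → green (repeats blue → green → red).
Fourth slot: +5 each step, so -6, -1, 4, 9 → 14.
So the next term is [2500,-99,green,14].

[2500,-99,green,14]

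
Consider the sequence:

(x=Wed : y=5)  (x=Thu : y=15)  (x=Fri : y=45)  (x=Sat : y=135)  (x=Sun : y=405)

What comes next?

(x=Mon : y=1215)

X goes Wed, Thu, Fri, Sat, Sun → Mon (runs through the weekdays Mon→Sun).
Y: ×3 each step, so 5, 15, 45, 135, 405 → 1215.
So the next tuple is (x=Mon : y=1215).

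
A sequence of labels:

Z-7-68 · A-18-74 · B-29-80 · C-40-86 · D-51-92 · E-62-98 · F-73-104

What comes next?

G-84-110

Letter: Z, A, B, C, D, E, F → G (letters move forward 1 place in the alphabet, wrapping Z→A).
Second component: +11 each step, so 7, 18, 29, 40, 51, 62, 73 → 84.
Third component goes 68, 74, 80, 86, 92, 98, 104 → 110 (+6 each step).
Putting it together: G-84-110.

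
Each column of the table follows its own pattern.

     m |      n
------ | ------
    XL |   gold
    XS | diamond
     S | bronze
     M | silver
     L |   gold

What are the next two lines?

XL  diamond; XS  bronze

Column m: runs through clothing sizes XS→XL, so XL, XS, S, M, L → XL → XS.
Column n — repeats gold → diamond → bronze → silver: gold, diamond, bronze, silver, gold → diamond → bronze.
Putting the parts together: XL  diamond and then XS  bronze.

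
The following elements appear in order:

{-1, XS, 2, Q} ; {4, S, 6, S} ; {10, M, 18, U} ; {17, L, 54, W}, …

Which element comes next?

First entry — differences are 5, 6, 7, … (increasing by 1 each time): -1, 4, 10, 17 → 25.
Size — runs through clothing sizes XS→XL: XS, S, M, L → XL.
Third entry — ×3 each step: 2, 6, 18, 54 → 162.
Letter: letters move forward 2 places in the alphabet, so Q, S, U, W → Y.
Combining the parts gives {25, XL, 162, Y}.

{25, XL, 162, Y}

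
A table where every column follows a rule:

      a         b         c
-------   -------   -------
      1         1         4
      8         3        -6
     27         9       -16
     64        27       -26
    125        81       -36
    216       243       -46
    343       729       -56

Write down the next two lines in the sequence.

Column a — perfect cubes: 1³, 2³, 3³, …: 1, 8, 27, 64, 125, 216, 343 → 512 → 729.
Column b: ×3 each step; 1, 3, 9, 27, 81, 243, 729 → 2187 → 6561.
For the column c, −10 each step: 4, -6, -16, -26, -36, -46, -56 → -66 → -76.
Putting the parts together: 512  2187  -66 and then 729  6561  -76.

512  2187  -66; 729  6561  -76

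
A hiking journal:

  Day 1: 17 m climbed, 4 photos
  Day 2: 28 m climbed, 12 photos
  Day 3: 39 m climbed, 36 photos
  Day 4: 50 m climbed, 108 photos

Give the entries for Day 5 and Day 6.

61 m climbed, 324 photos; 72 m climbed, 972 photos

M climbed: +11 each step; 17, 28, 39, 50 → 61 → 72.
Photos: ×3 each step, so 4, 12, 36, 108 → 324 → 972.
Putting the parts together: 61 m climbed, 324 photos and then 72 m climbed, 972 photos.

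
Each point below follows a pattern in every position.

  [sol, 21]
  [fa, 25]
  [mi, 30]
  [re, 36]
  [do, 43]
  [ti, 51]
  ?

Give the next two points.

Note: sol, fa, mi, re, do, ti → la → sol (runs backward through the solfège scale do→ti).
Second component — differences are 4, 5, 6, … (increasing by 1 each time): 21, 25, 30, 36, 43, 51 → 60 → 70.
So the next two points are [la, 60] and [sol, 70].

[la, 60], [sol, 70]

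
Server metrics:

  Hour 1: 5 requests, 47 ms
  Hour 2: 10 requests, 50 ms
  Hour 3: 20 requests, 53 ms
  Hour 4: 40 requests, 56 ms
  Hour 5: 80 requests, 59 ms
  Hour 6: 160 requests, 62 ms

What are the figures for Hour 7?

320 requests, 65 ms

Requests: ×2 each step, so 5, 10, 20, 40, 80, 160 → 320.
Ms: +3 each step; 47, 50, 53, 56, 59, 62 → 65.
So the next record is 320 requests, 65 ms.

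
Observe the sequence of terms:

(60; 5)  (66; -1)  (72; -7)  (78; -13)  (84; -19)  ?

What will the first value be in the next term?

90

First value: +6 each step, so 60, 66, 72, 78, 84 → 90.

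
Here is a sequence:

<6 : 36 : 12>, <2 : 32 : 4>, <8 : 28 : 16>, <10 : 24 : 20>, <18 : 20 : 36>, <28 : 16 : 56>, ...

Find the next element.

<46 : 12 : 92>

First component — each term is the sum of the two before it: 6, 2, 8, 10, 18, 28 → 46.
Second component — −4 each step: 36, 32, 28, 24, 20, 16 → 12.
Third component: always 2 × the first component; 12, 4, 16, 20, 36, 56 → 92.
Combining the parts gives <46 : 12 : 92>.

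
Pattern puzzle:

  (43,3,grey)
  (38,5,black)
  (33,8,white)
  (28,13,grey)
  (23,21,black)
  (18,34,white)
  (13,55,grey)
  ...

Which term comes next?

(8,89,black)

For the first slot, −5 each step: 43, 38, 33, 28, 23, 18, 13 → 8.
Second slot — each term is the sum of the two before it: 3, 5, 8, 13, 21, 34, 55 → 89.
Shade: repeats grey → black → white, so grey, black, white, grey, black, white, grey → black.
So the next term is (8,89,black).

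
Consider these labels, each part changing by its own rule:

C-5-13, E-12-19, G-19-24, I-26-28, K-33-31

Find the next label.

Letter — letters move forward 2 places in the alphabet: C, E, G, I, K → M.
Second component — +7 each step: 5, 12, 19, 26, 33 → 40.
Third component: 13, 19, 24, 28, 31 → 33 (differences are 6, 5, 4, … (decreasing by 1 each time)).
Combining the parts gives M-40-33.

M-40-33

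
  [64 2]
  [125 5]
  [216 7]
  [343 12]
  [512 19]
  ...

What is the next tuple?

First coordinate: perfect cubes: 4³, 5³, 6³, …; 64, 125, 216, 343, 512 → 729.
Second coordinate goes 2, 5, 7, 12, 19 → 31 (each term is the sum of the two before it).
So the next tuple is [729 31].

[729 31]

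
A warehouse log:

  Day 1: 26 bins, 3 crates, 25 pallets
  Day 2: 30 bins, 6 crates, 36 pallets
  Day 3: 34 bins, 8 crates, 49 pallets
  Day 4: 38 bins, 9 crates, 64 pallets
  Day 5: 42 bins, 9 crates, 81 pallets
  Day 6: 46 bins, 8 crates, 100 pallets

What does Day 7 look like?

50 bins, 6 crates, 121 pallets

For the bins, +4 each step: 26, 30, 34, 38, 42, 46 → 50.
Crates: differences are 3, 2, 1, … (decreasing by 1 each time), so 3, 6, 8, 9, 9, 8 → 6.
Pallets goes 25, 36, 49, 64, 81, 100 → 121 (perfect squares: 5², 6², 7², …).
Putting it together: 50 bins, 6 crates, 121 pallets.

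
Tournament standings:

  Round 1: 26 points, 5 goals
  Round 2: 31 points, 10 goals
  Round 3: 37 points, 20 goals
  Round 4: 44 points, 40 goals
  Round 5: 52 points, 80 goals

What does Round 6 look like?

61 points, 160 goals

Points: differences are 5, 6, 7, … (increasing by 1 each time); 26, 31, 37, 44, 52 → 61.
Goals: ×2 each step, so 5, 10, 20, 40, 80 → 160.
So the next record is 61 points, 160 goals.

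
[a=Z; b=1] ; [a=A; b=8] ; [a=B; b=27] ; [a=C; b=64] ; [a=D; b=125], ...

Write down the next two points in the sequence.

A: letters move forward 1 place in the alphabet, wrapping Z→A; Z, A, B, C, D → E → F.
B — perfect cubes: 1³, 2³, 3³, …: 1, 8, 27, 64, 125 → 216 → 343.
So the next two points are [a=E; b=216] and [a=F; b=343].

[a=E; b=216], [a=F; b=343]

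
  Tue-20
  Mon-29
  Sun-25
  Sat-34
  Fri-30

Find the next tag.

For the day, runs backward through the weekdays Mon→Sun: Tue, Mon, Sun, Sat, Fri → Thu.
Second component goes 20, 29, 25, 34, 30 → 39 (alternating steps +9, −4, +9, −4, …).
So the next tag is Thu-39.

Thu-39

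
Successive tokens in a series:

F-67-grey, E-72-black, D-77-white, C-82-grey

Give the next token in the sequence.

B-87-black

For the letter, letters move back 1 place in the alphabet: F, E, D, C → B.
For the second component, +5 each step: 67, 72, 77, 82 → 87.
Shade goes grey, black, white, grey → black (repeats grey → black → white).
Putting it together: B-87-black.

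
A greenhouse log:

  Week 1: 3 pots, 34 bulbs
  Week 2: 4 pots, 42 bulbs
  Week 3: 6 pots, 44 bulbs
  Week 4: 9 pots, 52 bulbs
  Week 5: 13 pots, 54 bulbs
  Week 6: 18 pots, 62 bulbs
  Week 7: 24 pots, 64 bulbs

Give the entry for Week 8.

Pots goes 3, 4, 6, 9, 13, 18, 24 → 31 (differences are 1, 2, 3, … (increasing by 1 each time)).
Bulbs goes 34, 42, 44, 52, 54, 62, 64 → 72 (alternating steps +8, +2, +8, +2, …).
Putting it together: 31 pots, 72 bulbs.

31 pots, 72 bulbs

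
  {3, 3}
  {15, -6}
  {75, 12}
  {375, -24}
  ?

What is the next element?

{1875, 48}

First coordinate: ×5 each step; 3, 15, 75, 375 → 1875.
For the second coordinate, ×(-2) each step: 3, -6, 12, -24 → 48.
So the next element is {1875, 48}.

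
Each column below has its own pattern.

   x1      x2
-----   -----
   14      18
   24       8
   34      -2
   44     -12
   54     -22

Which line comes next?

Column x1 — +10 each step: 14, 24, 34, 44, 54 → 64.
Column x2 — together with the column x1 always sums to 32: 18, 8, -2, -12, -22 → -32.
So the next line is 64  -32.

64  -32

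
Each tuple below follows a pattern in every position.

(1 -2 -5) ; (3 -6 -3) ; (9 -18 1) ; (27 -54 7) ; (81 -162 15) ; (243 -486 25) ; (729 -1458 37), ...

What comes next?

First component: ×3 each step; 1, 3, 9, 27, 81, 243, 729 → 2187.
Second component goes -2, -6, -18, -54, -162, -486, -1458 → -4374 (×3 each step).
Third component goes -5, -3, 1, 7, 15, 25, 37 → 51 (differences are 2, 4, 6, … (increasing by 2 each time)).
Combining the parts gives (2187 -4374 51).

(2187 -4374 51)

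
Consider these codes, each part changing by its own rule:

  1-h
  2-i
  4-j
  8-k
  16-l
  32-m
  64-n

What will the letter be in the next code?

o

First component: ×2 each step, so 1, 2, 4, 8, 16, 32, 64 → 128.
Letter: h, i, j, k, l, m, n → o (letters move forward 1 place in the alphabet).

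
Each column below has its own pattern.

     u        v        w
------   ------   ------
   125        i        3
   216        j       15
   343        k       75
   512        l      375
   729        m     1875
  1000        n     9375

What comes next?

Column u: perfect cubes: 5³, 6³, 7³, …, so 125, 216, 343, 512, 729, 1000 → 1331.
For the column v, letters move forward 1 place in the alphabet: i, j, k, l, m, n → o.
Column w goes 3, 15, 75, 375, 1875, 9375 → 46875 (×5 each step).
Combining the parts gives 1331  o  46875.

1331  o  46875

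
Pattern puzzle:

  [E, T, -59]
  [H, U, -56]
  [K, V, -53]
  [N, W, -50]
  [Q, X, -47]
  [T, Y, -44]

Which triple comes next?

[W, Z, -41]

For the first letter, letters move forward 3 places in the alphabet: E, H, K, N, Q, T → W.
Second letter: T, U, V, W, X, Y → Z (letters move forward 1 place in the alphabet).
Third value: -59, -56, -53, -50, -47, -44 → -41 (+3 each step).
So the next triple is [W, Z, -41].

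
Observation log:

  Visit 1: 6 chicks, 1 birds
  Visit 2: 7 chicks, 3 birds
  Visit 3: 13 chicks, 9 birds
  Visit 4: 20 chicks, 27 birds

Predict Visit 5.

33 chicks, 81 birds

Chicks — each term is the sum of the two before it: 6, 7, 13, 20 → 33.
Birds — ×3 each step: 1, 3, 9, 27 → 81.
So the next record is 33 chicks, 81 birds.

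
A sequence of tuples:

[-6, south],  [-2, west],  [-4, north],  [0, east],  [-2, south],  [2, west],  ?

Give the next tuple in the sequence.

First component: alternating steps +4, −2, +4, −2, …, so -6, -2, -4, 0, -2, 2 → 0.
Direction: repeats south → west → north → east, so south, west, north, east, south, west → north.
Combining the parts gives [0, north].

[0, north]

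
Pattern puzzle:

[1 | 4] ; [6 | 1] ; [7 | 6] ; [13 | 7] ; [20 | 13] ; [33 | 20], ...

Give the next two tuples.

[53 | 33], [86 | 53]

First part: each term is the sum of the two before it; 1, 6, 7, 13, 20, 33 → 53 → 86.
For the second part, always the previous value of the first part: 4, 1, 6, 7, 13, 20 → 33 → 53.
Putting the parts together: [53 | 33] and then [86 | 53].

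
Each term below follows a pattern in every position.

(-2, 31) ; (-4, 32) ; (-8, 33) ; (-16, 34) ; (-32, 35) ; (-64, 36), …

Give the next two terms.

First coordinate: ×2 each step; -2, -4, -8, -16, -32, -64 → -128 → -256.
Second coordinate — +1 each step: 31, 32, 33, 34, 35, 36 → 37 → 38.
Putting the parts together: (-128, 37) and then (-256, 38).

(-128, 37), (-256, 38)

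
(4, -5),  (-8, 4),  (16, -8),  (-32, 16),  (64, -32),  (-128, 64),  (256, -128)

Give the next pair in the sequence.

First entry: ×(-2) each step; 4, -8, 16, -32, 64, -128, 256 → -512.
For the second entry, always the previous value of the first entry: -5, 4, -8, 16, -32, 64, -128 → 256.
Putting it together: (-512, 256).

(-512, 256)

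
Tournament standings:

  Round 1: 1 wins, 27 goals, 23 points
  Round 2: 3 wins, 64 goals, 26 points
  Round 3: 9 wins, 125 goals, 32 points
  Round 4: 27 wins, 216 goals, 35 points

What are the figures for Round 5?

81 wins, 343 goals, 41 points

Wins: ×3 each step, so 1, 3, 9, 27 → 81.
For the goals, perfect cubes: 3³, 4³, 5³, …: 27, 64, 125, 216 → 343.
Points — alternating steps +3, +6, +3, +6, …: 23, 26, 32, 35 → 41.
So the next record is 81 wins, 343 goals, 41 points.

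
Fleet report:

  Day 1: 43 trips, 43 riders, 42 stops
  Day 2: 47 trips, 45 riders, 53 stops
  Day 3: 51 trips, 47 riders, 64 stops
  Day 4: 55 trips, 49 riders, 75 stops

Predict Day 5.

59 trips, 51 riders, 86 stops

Trips: 43, 47, 51, 55 → 59 (+4 each step).
Riders goes 43, 45, 47, 49 → 51 (+2 each step).
Stops goes 42, 53, 64, 75 → 86 (+11 each step).
So the next line is 59 trips, 51 riders, 86 stops.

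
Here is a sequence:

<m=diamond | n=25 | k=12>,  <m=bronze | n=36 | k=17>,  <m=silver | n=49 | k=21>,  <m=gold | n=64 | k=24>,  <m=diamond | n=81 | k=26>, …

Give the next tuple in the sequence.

M goes diamond, bronze, silver, gold, diamond → bronze (repeats diamond → bronze → silver → gold).
N: perfect squares: 5², 6², 7², …, so 25, 36, 49, 64, 81 → 100.
For the k, differences are 5, 4, 3, … (decreasing by 1 each time): 12, 17, 21, 24, 26 → 27.
So the next tuple is <m=bronze | n=100 | k=27>.

<m=bronze | n=100 | k=27>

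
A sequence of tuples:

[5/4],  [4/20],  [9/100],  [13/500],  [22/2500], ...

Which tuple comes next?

First part: each term is the sum of the two before it; 5, 4, 9, 13, 22 → 35.
Second part: ×5 each step, so 4, 20, 100, 500, 2500 → 12500.
So the next tuple is [35/12500].

[35/12500]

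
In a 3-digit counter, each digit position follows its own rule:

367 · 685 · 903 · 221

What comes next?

For the first digit, +3 each step, mod 10: 3, 6, 9, 2 → 5.
Second digit goes 6, 8, 0, 2 → 4 (+2 each step, mod 10).
Third digit: 7, 5, 3, 1 → 9 (−2 each step, mod 10).
Putting it together: 549.

549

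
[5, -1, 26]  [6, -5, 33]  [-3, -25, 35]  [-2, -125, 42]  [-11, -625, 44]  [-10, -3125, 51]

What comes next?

First slot: 5, 6, -3, -2, -11, -10 → -19 (alternating steps +1, −9, +1, −9, …).
Second slot: -1, -5, -25, -125, -625, -3125 → -15625 (×5 each step).
Third slot — alternating steps +7, +2, +7, +2, …: 26, 33, 35, 42, 44, 51 → 53.
Combining the parts gives [-19, -15625, 53].

[-19, -15625, 53]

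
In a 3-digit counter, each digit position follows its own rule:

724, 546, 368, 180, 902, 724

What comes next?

546

First digit: 7, 5, 3, 1, 9, 7 → 5 (−2 each step, mod 10).
Second digit: +2 each step, mod 10, so 2, 4, 6, 8, 0, 2 → 4.
Third digit goes 4, 6, 8, 0, 2, 4 → 6 (+2 each step, mod 10).
Combining the parts gives 546.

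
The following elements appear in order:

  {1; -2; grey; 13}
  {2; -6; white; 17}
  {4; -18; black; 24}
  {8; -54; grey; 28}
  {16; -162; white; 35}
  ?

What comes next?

First slot goes 1, 2, 4, 8, 16 → 32 (×2 each step).
Second slot: ×3 each step, so -2, -6, -18, -54, -162 → -486.
Shade: repeats grey → white → black, so grey, white, black, grey, white → black.
For the fourth slot, alternating steps +4, +7, +4, +7, …: 13, 17, 24, 28, 35 → 39.
Putting it together: {32; -486; black; 39}.

{32; -486; black; 39}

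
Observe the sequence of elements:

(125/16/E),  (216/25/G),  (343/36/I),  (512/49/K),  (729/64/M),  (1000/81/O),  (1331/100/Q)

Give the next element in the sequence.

(1728/121/S)

First coordinate goes 125, 216, 343, 512, 729, 1000, 1331 → 1728 (perfect cubes: 5³, 6³, 7³, …).
Second coordinate: perfect squares: 4², 5², 6², …; 16, 25, 36, 49, 64, 81, 100 → 121.
Letter — letters move forward 2 places in the alphabet: E, G, I, K, M, O, Q → S.
Putting it together: (1728/121/S).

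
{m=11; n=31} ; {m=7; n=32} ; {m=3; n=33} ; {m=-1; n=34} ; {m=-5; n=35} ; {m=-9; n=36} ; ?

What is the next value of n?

N goes 31, 32, 33, 34, 35, 36 → 37 (+1 each step).

37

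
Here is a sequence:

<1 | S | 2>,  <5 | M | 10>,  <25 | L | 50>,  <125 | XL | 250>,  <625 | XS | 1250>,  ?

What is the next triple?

<3125 | S | 6250>

First coordinate: 1, 5, 25, 125, 625 → 3125 (×5 each step).
Size: runs through clothing sizes XS→XL, so S, M, L, XL, XS → S.
Third coordinate: 2, 10, 50, 250, 1250 → 6250 (always 2 × the first coordinate).
Putting it together: <3125 | S | 6250>.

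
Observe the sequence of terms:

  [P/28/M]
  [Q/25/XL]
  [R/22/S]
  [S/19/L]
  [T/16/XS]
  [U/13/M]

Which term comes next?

Letter goes P, Q, R, S, T, U → V (letters move forward 1 place in the alphabet).
Second value: −3 each step; 28, 25, 22, 19, 16, 13 → 10.
Size: repeats M → XL → S → L → XS, so M, XL, S, L, XS, M → XL.
Combining the parts gives [V/10/XL].

[V/10/XL]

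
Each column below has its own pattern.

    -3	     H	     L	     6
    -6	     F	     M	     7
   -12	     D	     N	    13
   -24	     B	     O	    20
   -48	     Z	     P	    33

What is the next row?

First component: ×2 each step, so -3, -6, -12, -24, -48 → -96.
First letter: letters move back 2 places in the alphabet, wrapping A→Z; H, F, D, B, Z → X.
Second letter: L, M, N, O, P → Q (letters move forward 1 place in the alphabet).
Fourth component goes 6, 7, 13, 20, 33 → 53 (each term is the sum of the two before it).
Putting it together: -96  X  Q  53.

-96  X  Q  53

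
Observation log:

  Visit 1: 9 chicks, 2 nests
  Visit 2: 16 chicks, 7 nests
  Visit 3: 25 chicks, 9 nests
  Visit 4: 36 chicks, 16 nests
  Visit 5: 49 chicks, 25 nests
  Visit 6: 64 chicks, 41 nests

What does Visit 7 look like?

81 chicks, 66 nests

Chicks — perfect squares: 3², 4², 5², …: 9, 16, 25, 36, 49, 64 → 81.
Nests: 2, 7, 9, 16, 25, 41 → 66 (each term is the sum of the two before it).
So the next line is 81 chicks, 66 nests.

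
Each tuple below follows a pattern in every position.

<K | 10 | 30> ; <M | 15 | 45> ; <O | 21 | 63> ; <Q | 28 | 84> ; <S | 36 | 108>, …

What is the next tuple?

Letter goes K, M, O, Q, S → U (letters move forward 2 places in the alphabet).
Second value — differences are 5, 6, 7, … (increasing by 1 each time): 10, 15, 21, 28, 36 → 45.
Third value: always 3 × the second value, so 30, 45, 63, 84, 108 → 135.
Combining the parts gives <U | 45 | 135>.

<U | 45 | 135>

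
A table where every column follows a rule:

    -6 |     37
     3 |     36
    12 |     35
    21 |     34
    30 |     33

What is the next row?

First component: +9 each step, so -6, 3, 12, 21, 30 → 39.
Second component — −1 each step: 37, 36, 35, 34, 33 → 32.
Combining the parts gives 39  32.

39  32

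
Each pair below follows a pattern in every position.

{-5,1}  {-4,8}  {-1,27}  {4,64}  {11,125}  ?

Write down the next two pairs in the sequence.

First slot: differences are 1, 3, 5, … (increasing by 2 each time), so -5, -4, -1, 4, 11 → 20 → 31.
Second slot: 1, 8, 27, 64, 125 → 216 → 343 (perfect cubes: 1³, 2³, 3³, …).
So the next two pairs are {20,216} and {31,343}.

{20,216}, {31,343}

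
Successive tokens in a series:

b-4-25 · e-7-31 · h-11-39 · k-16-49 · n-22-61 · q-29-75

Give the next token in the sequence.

Letter goes b, e, h, k, n, q → t (letters move forward 3 places in the alphabet).
Second component — differences are 3, 4, 5, … (increasing by 1 each time): 4, 7, 11, 16, 22, 29 → 37.
For the third component, differences are 6, 8, 10, … (increasing by 2 each time): 25, 31, 39, 49, 61, 75 → 91.
So the next token is t-37-91.

t-37-91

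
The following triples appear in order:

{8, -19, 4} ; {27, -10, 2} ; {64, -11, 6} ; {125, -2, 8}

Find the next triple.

{216, -3, 14}

First value: perfect cubes: 2³, 3³, 4³, …; 8, 27, 64, 125 → 216.
Second value: alternating steps +9, −1, +9, −1, …; -19, -10, -11, -2 → -3.
Third value — each term is the sum of the two before it: 4, 2, 6, 8 → 14.
Combining the parts gives {216, -3, 14}.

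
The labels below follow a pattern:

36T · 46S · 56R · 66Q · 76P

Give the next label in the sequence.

First component goes 36, 46, 56, 66, 76 → 86 (+10 each step).
Letter: T, S, R, Q, P → O (letters move back 1 place in the alphabet).
So the next label is 86O.

86O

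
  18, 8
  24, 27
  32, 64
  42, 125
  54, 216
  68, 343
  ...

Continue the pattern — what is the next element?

84, 512

First entry: 18, 24, 32, 42, 54, 68 → 84 (differences are 6, 8, 10, … (increasing by 2 each time)).
Second entry — perfect cubes: 2³, 3³, 4³, …: 8, 27, 64, 125, 216, 343 → 512.
Putting it together: 84, 512.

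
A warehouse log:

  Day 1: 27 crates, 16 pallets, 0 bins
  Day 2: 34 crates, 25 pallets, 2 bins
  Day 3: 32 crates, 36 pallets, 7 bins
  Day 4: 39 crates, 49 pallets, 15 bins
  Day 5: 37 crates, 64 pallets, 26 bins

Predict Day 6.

44 crates, 81 pallets, 40 bins

Crates goes 27, 34, 32, 39, 37 → 44 (alternating steps +7, −2, +7, −2, …).
Pallets — perfect squares: 4², 5², 6², …: 16, 25, 36, 49, 64 → 81.
Bins: 0, 2, 7, 15, 26 → 40 (differences are 2, 5, 8, … (increasing by 3 each time)).
So the next record is 44 crates, 81 pallets, 40 bins.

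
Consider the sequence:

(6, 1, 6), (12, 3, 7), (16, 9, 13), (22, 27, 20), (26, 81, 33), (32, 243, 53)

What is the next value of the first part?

36

First part: alternating steps +6, +4, +6, +4, …; 6, 12, 16, 22, 26, 32 → 36.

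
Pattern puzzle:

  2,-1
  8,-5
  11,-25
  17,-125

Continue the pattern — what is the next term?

20,-625

First entry — alternating steps +6, +3, +6, +3, …: 2, 8, 11, 17 → 20.
For the second entry, ×5 each step: -1, -5, -25, -125 → -625.
Putting it together: 20,-625.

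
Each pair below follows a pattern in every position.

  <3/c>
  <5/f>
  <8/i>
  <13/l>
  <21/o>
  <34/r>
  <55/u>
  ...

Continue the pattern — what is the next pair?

<89/x>

First slot: 3, 5, 8, 13, 21, 34, 55 → 89 (each term is the sum of the two before it).
For the letter, letters move forward 3 places in the alphabet: c, f, i, l, o, r, u → x.
Putting it together: <89/x>.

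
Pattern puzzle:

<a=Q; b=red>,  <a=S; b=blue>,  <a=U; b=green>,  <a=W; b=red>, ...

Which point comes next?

A: Q, S, U, W → Y (letters move forward 2 places in the alphabet).
B goes red, blue, green, red → blue (repeats red → blue → green).
Putting it together: <a=Y; b=blue>.

<a=Y; b=blue>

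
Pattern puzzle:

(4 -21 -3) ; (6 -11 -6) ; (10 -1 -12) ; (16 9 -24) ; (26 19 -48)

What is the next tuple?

(42 29 -96)

For the first coordinate, each term is the sum of the two before it: 4, 6, 10, 16, 26 → 42.
Second coordinate: +10 each step; -21, -11, -1, 9, 19 → 29.
For the third coordinate, ×2 each step: -3, -6, -12, -24, -48 → -96.
Putting it together: (42 29 -96).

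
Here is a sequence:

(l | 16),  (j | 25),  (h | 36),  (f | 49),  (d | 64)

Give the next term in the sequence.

Letter goes l, j, h, f, d → b (letters move back 2 places in the alphabet).
For the second value, perfect squares: 4², 5², 6², …: 16, 25, 36, 49, 64 → 81.
So the next term is (b | 81).

(b | 81)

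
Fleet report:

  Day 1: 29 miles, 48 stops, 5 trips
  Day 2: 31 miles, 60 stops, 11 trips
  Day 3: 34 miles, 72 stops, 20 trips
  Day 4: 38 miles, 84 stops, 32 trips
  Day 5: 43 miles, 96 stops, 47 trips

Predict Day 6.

Miles: differences are 2, 3, 4, … (increasing by 1 each time); 29, 31, 34, 38, 43 → 49.
Stops — +12 each step: 48, 60, 72, 84, 96 → 108.
Trips: differences are 6, 9, 12, … (increasing by 3 each time); 5, 11, 20, 32, 47 → 65.
Combining the parts gives 49 miles, 108 stops, 65 trips.

49 miles, 108 stops, 65 trips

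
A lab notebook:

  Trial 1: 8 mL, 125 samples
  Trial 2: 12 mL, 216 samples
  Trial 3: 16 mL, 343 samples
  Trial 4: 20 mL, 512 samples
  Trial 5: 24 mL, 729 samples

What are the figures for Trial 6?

28 mL, 1000 samples

ML: 8, 12, 16, 20, 24 → 28 (+4 each step).
Samples: perfect cubes: 5³, 6³, 7³, …; 125, 216, 343, 512, 729 → 1000.
Combining the parts gives 28 mL, 1000 samples.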